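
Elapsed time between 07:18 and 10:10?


End time in minutes: 10×60 + 10 = 610
Start time in minutes: 7×60 + 18 = 438
Difference = 610 - 438 = 172 minutes
= 2 hours 52 minutes

2h 52m


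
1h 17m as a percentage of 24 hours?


0.0535 (5.35%)

Total minutes: 1×60 + 17 = 77
Day = 24×60 = 1440 minutes
Fraction = 77/1440 ≈ 0.0535
As a percentage: 77/1440 × 100 ≈ 5.35%


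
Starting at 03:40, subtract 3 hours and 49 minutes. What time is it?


Start: 220 minutes from midnight
Subtract: 229 minutes
Remaining: 220 - 229 = -9
Negative → add 24×60 = 1431
Hours: 23, Minutes: 51

23:51


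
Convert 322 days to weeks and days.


Weeks: 322 ÷ 7 = 46 remainder 0

46 weeks 0 days


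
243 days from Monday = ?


Saturday

Start: Monday (index 0)
(0 + 243) mod 7
= 243 mod 7
= 5
Index 5 → Saturday


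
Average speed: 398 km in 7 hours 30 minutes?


Distance: 398 km
Time: 7h 30m = 450 min = 450/60 = 15/2 hours
Speed = 398 ÷ (15/2) = 398 × 2 / 15 = 796/15 ≈ 53.1 km/h

53.1 km/h


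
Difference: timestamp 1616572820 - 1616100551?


Difference = 1616572820 - 1616100551 = 472269 seconds
In hours: 472269 / 3600 ≈ 131.2
In days: 472269 / 86400 ≈ 5.47

472269 seconds (131.2 hours / 5.47 days)


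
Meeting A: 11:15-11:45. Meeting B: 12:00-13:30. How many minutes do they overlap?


Meeting A: 675-705 (in minutes from midnight)
Meeting B: 720-810
Overlap start = max(675, 720) = 720
Overlap end = min(705, 810) = 705
Overlap = max(0, 705 - 720) = 0 min

0 minutes


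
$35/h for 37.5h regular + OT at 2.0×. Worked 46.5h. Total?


$1942.50

Regular: 37.5h × $35 = $1312.50
Overtime: 46.5 - 37.5 = 9.0h
OT pay: 9.0h × $35 × 2.0 = $630.00
Total = $1312.50 + $630.00 = $1942.50


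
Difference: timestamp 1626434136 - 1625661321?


772815 seconds (214.7 hours / 8.94 days)

Difference = 1626434136 - 1625661321 = 772815 seconds
In hours: 772815 / 3600 ≈ 214.7
In days: 772815 / 86400 ≈ 8.94


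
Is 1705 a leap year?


Rules: divisible by 4 AND (not by 100 OR by 400)
1705 ÷ 4 = 426 remainder 1 → not divisible by 4
Not divisible by 4 → not a leap year

No


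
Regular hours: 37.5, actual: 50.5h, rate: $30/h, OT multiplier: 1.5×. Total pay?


Regular: 37.5h × $30 = $1125.00
Overtime: 50.5 - 37.5 = 13.0h
OT pay: 13.0h × $30 × 1.5 = $585.00
Total = $1125.00 + $585.00 = $1710.00

$1710.00


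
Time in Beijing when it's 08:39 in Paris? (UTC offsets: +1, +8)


Time difference = UTC+8 - UTC+1 = +7 hours
New hour = (8 + 7) mod 24
= 15 mod 24 = 15
Minutes unchanged → 15:39

15:39


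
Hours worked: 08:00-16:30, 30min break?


Total time = (16×60+30) - (8×60+0)
= 990 - 480 = 510 min
Minus break: 510 - 30 = 480 min
= 8h 0m

8h 0m (480 minutes)


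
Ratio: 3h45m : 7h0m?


15:28 (0.54)

Duration 1: 225 minutes
Duration 2: 420 minutes
Ratio = 225:420
GCD = 15
Simplified = 15:28
As a decimal: 15/28 ≈ 0.54


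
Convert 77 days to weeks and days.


11 weeks 0 days

Weeks: 77 ÷ 7 = 11 remainder 0


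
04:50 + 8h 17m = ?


Start: 290 minutes from midnight
Add: 497 minutes
Total: 787 minutes
Hours: 787 ÷ 60 = 13 remainder 7

13:07


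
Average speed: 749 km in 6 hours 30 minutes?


115.2 km/h

Distance: 749 km
Time: 6h 30m = 390 min = 390/60 = 13/2 hours
Speed = 749 ÷ (13/2) = 749 × 2 / 13 = 1498/13 ≈ 115.2 km/h


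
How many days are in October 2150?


Month: October (month 10)
October has 31 days

31 days


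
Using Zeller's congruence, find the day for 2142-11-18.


Sunday

Zeller's congruence:
q=18, m=11, k=42, j=21
h = (18 + ⌊13×12/5⌋ + 42 + ⌊42/4⌋ + ⌊21/4⌋ - 2×21) mod 7
= (18 + 31 + 42 + 10 + 5 - 42) mod 7
= 64 mod 7 = 1
h=1 → Sunday


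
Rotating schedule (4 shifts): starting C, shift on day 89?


Shift C

Shifts: A, B, C, D
Start: C (index 2)
Day 89: (2 + 89 - 1) mod 4
= 90 mod 4
= 2
Index 2 → shift C


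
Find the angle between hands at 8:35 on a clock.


Hour hand = 8×30 + 35×0.5 = 257.5°
Minute hand = 35×6 = 210°
Difference = |257.5 - 210| = 47.5°

47.5°


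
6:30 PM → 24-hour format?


18:30

Input: 6:30 PM
PM: 6 + 12 = 18


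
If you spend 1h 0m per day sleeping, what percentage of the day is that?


4.2%

Time: 60 minutes
Day: 1440 minutes
Percentage = (60/1440) × 100 ≈ 4.2%


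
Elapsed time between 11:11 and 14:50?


3h 39m

End time in minutes: 14×60 + 50 = 890
Start time in minutes: 11×60 + 11 = 671
Difference = 890 - 671 = 219 minutes
= 3 hours 39 minutes


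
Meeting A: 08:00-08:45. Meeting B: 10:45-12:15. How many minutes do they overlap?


Meeting A: 480-525 (in minutes from midnight)
Meeting B: 645-735
Overlap start = max(480, 645) = 645
Overlap end = min(525, 735) = 525
Overlap = max(0, 525 - 645) = 0 min

0 minutes


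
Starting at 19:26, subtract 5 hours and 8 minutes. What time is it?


Start: 1166 minutes from midnight
Subtract: 308 minutes
Remaining: 1166 - 308 = 858
Hours: 14, Minutes: 18

14:18


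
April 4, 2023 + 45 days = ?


Start: April 4, 2023
Add 45 days
April 4 → May 1: 30 - 4 + 1 = 27 days (45 - 27 = 18 left)
May 1 + 18 = May 19, 2023

May 19, 2023


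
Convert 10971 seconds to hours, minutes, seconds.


3h 2m 51s

Hours: 10971 ÷ 3600 = 3 remainder 171
Minutes: 171 ÷ 60 = 2 remainder 51
Seconds: 51


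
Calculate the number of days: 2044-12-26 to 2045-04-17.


112 days

From December 26, 2044 to April 17, 2045
Rest of December 2044: 31 - 26 = 5
Full months: January 31, February 2045 28, March 31
Days into April 2045: 17
Total = 5 + 31 + 28 + 31 + 17 = 112 days


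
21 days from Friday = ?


Start: Friday (index 4)
(4 + 21) mod 7
= 25 mod 7
= 4
Index 4 → Friday

Friday


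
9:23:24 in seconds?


33804 seconds

Hours: 9 × 3600 = 32400
Minutes: 23 × 60 = 1380
Seconds: 24
Total = 32400 + 1380 + 24 = 33804


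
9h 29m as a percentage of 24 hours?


Total minutes: 9×60 + 29 = 569
Day = 24×60 = 1440 minutes
Fraction = 569/1440 ≈ 0.3951
As a percentage: 569/1440 × 100 ≈ 39.51%

0.3951 (39.51%)


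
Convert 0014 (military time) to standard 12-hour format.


12:14 AM

Hour: 0
0 → 12 AM (midnight)


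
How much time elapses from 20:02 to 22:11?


2h 9m

End time in minutes: 22×60 + 11 = 1331
Start time in minutes: 20×60 + 2 = 1202
Difference = 1331 - 1202 = 129 minutes
= 2 hours 9 minutes


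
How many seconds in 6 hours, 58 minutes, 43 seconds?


Hours: 6 × 3600 = 21600
Minutes: 58 × 60 = 3480
Seconds: 43
Total = 21600 + 3480 + 43 = 25123

25123 seconds


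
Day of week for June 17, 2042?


Tuesday

Zeller's congruence:
q=17, m=6, k=42, j=20
h = (17 + ⌊13×7/5⌋ + 42 + ⌊42/4⌋ + ⌊20/4⌋ - 2×20) mod 7
= (17 + 18 + 42 + 10 + 5 - 40) mod 7
= 52 mod 7 = 3
h=3 → Tuesday


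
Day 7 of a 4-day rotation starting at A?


Shifts: A, B, C, D
Start: A (index 0)
Day 7: (0 + 7 - 1) mod 4
= 6 mod 4
= 2
Index 2 → shift C

Shift C


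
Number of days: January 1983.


31 days

Month: January (month 1)
January has 31 days


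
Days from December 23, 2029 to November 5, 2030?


From December 23, 2029 to November 5, 2030
Rest of December 2029: 31 - 23 = 8
Full months: January 31, February 2030 28, March 31, April 30, May 31, June 30, July 31, August 31, September 30, October 31
Days into November 2030: 5
Total = 8 + 31 + 28 + 31 + 30 + 31 + 30 + 31 + 31 + 30 + 31 + 5 = 317 days

317 days


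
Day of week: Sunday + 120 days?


Start: Sunday (index 6)
(6 + 120) mod 7
= 126 mod 7
= 0
Index 0 → Monday

Monday


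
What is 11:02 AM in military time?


11:02

Input: 11:02 AM
AM hour stays: 11


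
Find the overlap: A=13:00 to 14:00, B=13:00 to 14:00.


60 minutes

Meeting A: 780-840 (in minutes from midnight)
Meeting B: 780-840
Overlap start = max(780, 780) = 780
Overlap end = min(840, 840) = 840
Overlap = max(0, 840 - 780) = 60 min


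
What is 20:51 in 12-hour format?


8:51 PM

Hour: 20
20 - 12 = 8 → PM


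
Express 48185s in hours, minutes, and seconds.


Hours: 48185 ÷ 3600 = 13 remainder 1385
Minutes: 1385 ÷ 60 = 23 remainder 5
Seconds: 5

13h 23m 5s


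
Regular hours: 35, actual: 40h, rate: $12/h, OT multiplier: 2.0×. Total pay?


Regular: 35h × $12 = $420.00
Overtime: 40 - 35 = 5h
OT pay: 5h × $12 × 2.0 = $120.00
Total = $420.00 + $120.00 = $540.00

$540.00


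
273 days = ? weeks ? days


Weeks: 273 ÷ 7 = 39 remainder 0

39 weeks 0 days


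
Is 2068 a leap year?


Rules: divisible by 4 AND (not by 100 OR by 400)
2068 ÷ 4 = 517 exactly → divisible by 4
2068 ÷ 100 = 20 remainder 68 → not divisible by 100
Divisible by 4 but not by 100 → leap year

Yes


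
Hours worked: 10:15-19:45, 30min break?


9h 0m (540 minutes)

Total time = (19×60+45) - (10×60+15)
= 1185 - 615 = 570 min
Minus break: 570 - 30 = 540 min
= 9h 0m


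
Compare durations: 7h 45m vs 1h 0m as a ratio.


31:4 (7.75)

Duration 1: 465 minutes
Duration 2: 60 minutes
Ratio = 465:60
GCD = 15
Simplified = 31:4
As a decimal: 31/4 = 7.75


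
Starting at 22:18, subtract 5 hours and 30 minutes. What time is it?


Start: 1338 minutes from midnight
Subtract: 330 minutes
Remaining: 1338 - 330 = 1008
Hours: 16, Minutes: 48

16:48


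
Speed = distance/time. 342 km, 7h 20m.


Distance: 342 km
Time: 7h 20m = 440 min = 440/60 = 22/3 hours
Speed = 342 ÷ (22/3) = 342 × 3 / 22 = 1026/22 ≈ 46.6 km/h

46.6 km/h


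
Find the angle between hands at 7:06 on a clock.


Hour hand = 7×30 + 6×0.5 = 213.0°
Minute hand = 6×6 = 36°
Difference = |213.0 - 36| = 177.0°

177.0°


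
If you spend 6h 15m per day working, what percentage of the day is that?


Time: 375 minutes
Day: 1440 minutes
Percentage = (375/1440) × 100 ≈ 26.0%

26.0%


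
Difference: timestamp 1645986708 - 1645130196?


856512 seconds (237.9 hours / 9.91 days)

Difference = 1645986708 - 1645130196 = 856512 seconds
In hours: 856512 / 3600 ≈ 237.9
In days: 856512 / 86400 ≈ 9.91


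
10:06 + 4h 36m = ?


14:42

Start: 606 minutes from midnight
Add: 276 minutes
Total: 882 minutes
Hours: 882 ÷ 60 = 14 remainder 42


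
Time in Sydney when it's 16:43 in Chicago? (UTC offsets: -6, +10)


Time difference = UTC+10 - UTC-6 = +16 hours
New hour = (16 + 16) mod 24
= 32 mod 24 = 8
Minutes unchanged → 08:43; 32 ≥ 24 → next day

08:43 (next day)


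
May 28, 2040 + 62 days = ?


July 29, 2040

Start: May 28, 2040
Add 62 days
May 28 → June 1: 31 - 28 + 1 = 4 days (62 - 4 = 58 left)
June 1 → July 1: 30 - 1 + 1 = 30 days (58 - 30 = 28 left)
July 1 + 28 = July 29, 2040


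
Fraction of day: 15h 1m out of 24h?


Total minutes: 15×60 + 1 = 901
Day = 24×60 = 1440 minutes
Fraction = 901/1440 ≈ 0.6257
As a percentage: 901/1440 × 100 ≈ 62.57%

0.6257 (62.57%)


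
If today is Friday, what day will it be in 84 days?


Start: Friday (index 4)
(4 + 84) mod 7
= 88 mod 7
= 4
Index 4 → Friday

Friday


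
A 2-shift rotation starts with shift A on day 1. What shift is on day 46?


Shift B

Shifts: A, B
Start: A (index 0)
Day 46: (0 + 46 - 1) mod 2
= 45 mod 2
= 1
Index 1 → shift B


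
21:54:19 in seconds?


78859 seconds

Hours: 21 × 3600 = 75600
Minutes: 54 × 60 = 3240
Seconds: 19
Total = 75600 + 3240 + 19 = 78859


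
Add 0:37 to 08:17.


08:54

Start: 497 minutes from midnight
Add: 37 minutes
Total: 534 minutes
Hours: 534 ÷ 60 = 8 remainder 54


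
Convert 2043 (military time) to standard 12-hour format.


Hour: 20
20 - 12 = 8 → PM

8:43 PM


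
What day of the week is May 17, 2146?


Zeller's congruence:
q=17, m=5, k=46, j=21
h = (17 + ⌊13×6/5⌋ + 46 + ⌊46/4⌋ + ⌊21/4⌋ - 2×21) mod 7
= (17 + 15 + 46 + 11 + 5 - 42) mod 7
= 52 mod 7 = 3
h=3 → Tuesday

Tuesday


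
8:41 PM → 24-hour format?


20:41

Input: 8:41 PM
PM: 8 + 12 = 20


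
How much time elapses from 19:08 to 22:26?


End time in minutes: 22×60 + 26 = 1346
Start time in minutes: 19×60 + 8 = 1148
Difference = 1346 - 1148 = 198 minutes
= 3 hours 18 minutes

3h 18m


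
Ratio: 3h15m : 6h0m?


13:24 (0.54)

Duration 1: 195 minutes
Duration 2: 360 minutes
Ratio = 195:360
GCD = 15
Simplified = 13:24
As a decimal: 13/24 ≈ 0.54


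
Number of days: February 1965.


Month: February (month 2)
February: 28 or 29 (leap year)
1965 leap year? No

28 days


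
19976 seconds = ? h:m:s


5h 32m 56s

Hours: 19976 ÷ 3600 = 5 remainder 1976
Minutes: 1976 ÷ 60 = 32 remainder 56
Seconds: 56


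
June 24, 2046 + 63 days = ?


Start: June 24, 2046
Add 63 days
June 24 → July 1: 30 - 24 + 1 = 7 days (63 - 7 = 56 left)
July 1 → August 1: 31 - 1 + 1 = 31 days (56 - 31 = 25 left)
August 1 + 25 = August 26, 2046

August 26, 2046


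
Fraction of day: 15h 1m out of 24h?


0.6257 (62.57%)

Total minutes: 15×60 + 1 = 901
Day = 24×60 = 1440 minutes
Fraction = 901/1440 ≈ 0.6257
As a percentage: 901/1440 × 100 ≈ 62.57%


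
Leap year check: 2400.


Yes

Rules: divisible by 4 AND (not by 100 OR by 400)
2400 ÷ 4 = 600 exactly → divisible by 4
2400 ÷ 100 = 24 exactly → divisible by 100
2400 ÷ 400 = 6 exactly → divisible by 400
Divisible by 400 → leap year


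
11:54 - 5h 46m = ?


06:08

Start: 714 minutes from midnight
Subtract: 346 minutes
Remaining: 714 - 346 = 368
Hours: 6, Minutes: 8


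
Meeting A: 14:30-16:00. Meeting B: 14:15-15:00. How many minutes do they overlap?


Meeting A: 870-960 (in minutes from midnight)
Meeting B: 855-900
Overlap start = max(870, 855) = 870
Overlap end = min(960, 900) = 900
Overlap = max(0, 900 - 870) = 30 min

30 minutes


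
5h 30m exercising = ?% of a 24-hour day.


22.9%

Time: 330 minutes
Day: 1440 minutes
Percentage = (330/1440) × 100 ≈ 22.9%


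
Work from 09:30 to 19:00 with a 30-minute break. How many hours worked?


Total time = (19×60+0) - (9×60+30)
= 1140 - 570 = 570 min
Minus break: 570 - 30 = 540 min
= 9h 0m

9h 0m (540 minutes)


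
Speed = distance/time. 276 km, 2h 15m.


Distance: 276 km
Time: 2h 15m = 135 min = 135/60 = 9/4 hours
Speed = 276 ÷ (9/4) = 276 × 4 / 9 = 1104/9 ≈ 122.7 km/h

122.7 km/h


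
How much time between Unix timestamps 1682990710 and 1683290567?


299857 seconds (83.3 hours / 3.47 days)

Difference = 1683290567 - 1682990710 = 299857 seconds
In hours: 299857 / 3600 ≈ 83.3
In days: 299857 / 86400 ≈ 3.47


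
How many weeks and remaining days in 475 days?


67 weeks 6 days

Weeks: 475 ÷ 7 = 67 remainder 6


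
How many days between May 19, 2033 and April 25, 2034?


From May 19, 2033 to April 25, 2034
Rest of May 2033: 31 - 19 = 12
Full months: June 30, July 31, August 31, September 30, October 31, November 30, December 31, January 31, February 2034 28, March 31
Days into April 2034: 25
Total = 12 + 30 + 31 + 31 + 30 + 31 + 30 + 31 + 31 + 28 + 31 + 25 = 341 days

341 days


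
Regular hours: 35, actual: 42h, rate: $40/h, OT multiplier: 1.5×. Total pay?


Regular: 35h × $40 = $1400.00
Overtime: 42 - 35 = 7h
OT pay: 7h × $40 × 1.5 = $420.00
Total = $1400.00 + $420.00 = $1820.00

$1820.00


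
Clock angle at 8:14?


163.0°

Hour hand = 8×30 + 14×0.5 = 247.0°
Minute hand = 14×6 = 84°
Difference = |247.0 - 84| = 163.0°


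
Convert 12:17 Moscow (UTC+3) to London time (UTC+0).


09:17

Time difference = UTC+0 - UTC+3 = -3 hours
New hour = (12 -3) mod 24
= 9 mod 24 = 9
Minutes unchanged → 09:17


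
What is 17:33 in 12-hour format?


Hour: 17
17 - 12 = 5 → PM

5:33 PM


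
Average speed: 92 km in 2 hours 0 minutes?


Distance: 92 km
Time: 2 hours
Speed = 92 / 2 = 46.0 km/h

46.0 km/h


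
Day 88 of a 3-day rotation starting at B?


Shifts: A, B, C
Start: B (index 1)
Day 88: (1 + 88 - 1) mod 3
= 88 mod 3
= 1
Index 1 → shift B

Shift B


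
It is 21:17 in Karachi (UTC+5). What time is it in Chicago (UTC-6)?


Time difference = UTC-6 - UTC+5 = -11 hours
New hour = (21 -11) mod 24
= 10 mod 24 = 10
Minutes unchanged → 10:17

10:17


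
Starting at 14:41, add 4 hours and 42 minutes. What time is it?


19:23

Start: 881 minutes from midnight
Add: 282 minutes
Total: 1163 minutes
Hours: 1163 ÷ 60 = 19 remainder 23


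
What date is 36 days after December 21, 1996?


Start: December 21, 1996
Add 36 days
December 21 → January 1: 31 - 21 + 1 = 11 days (36 - 11 = 25 left)
January 1 + 25 = January 26, 1997

January 26, 1997


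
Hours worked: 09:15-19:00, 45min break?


Total time = (19×60+0) - (9×60+15)
= 1140 - 555 = 585 min
Minus break: 585 - 45 = 540 min
= 9h 0m

9h 0m (540 minutes)


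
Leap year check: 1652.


Yes

Rules: divisible by 4 AND (not by 100 OR by 400)
1652 ÷ 4 = 413 exactly → divisible by 4
1652 ÷ 100 = 16 remainder 52 → not divisible by 100
Divisible by 4 but not by 100 → leap year


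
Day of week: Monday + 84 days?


Monday

Start: Monday (index 0)
(0 + 84) mod 7
= 84 mod 7
= 0
Index 0 → Monday


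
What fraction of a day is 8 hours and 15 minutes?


0.3438 (34.38%)

Total minutes: 8×60 + 15 = 495
Day = 24×60 = 1440 minutes
Fraction = 495/1440 ≈ 0.3438
As a percentage: 495/1440 × 100 ≈ 34.38%


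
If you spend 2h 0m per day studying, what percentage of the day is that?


8.3%

Time: 120 minutes
Day: 1440 minutes
Percentage = (120/1440) × 100 ≈ 8.3%


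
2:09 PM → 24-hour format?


Input: 2:09 PM
PM: 2 + 12 = 14

14:09


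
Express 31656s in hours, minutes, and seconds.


8h 47m 36s

Hours: 31656 ÷ 3600 = 8 remainder 2856
Minutes: 2856 ÷ 60 = 47 remainder 36
Seconds: 36


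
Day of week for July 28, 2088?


Wednesday

Zeller's congruence:
q=28, m=7, k=88, j=20
h = (28 + ⌊13×8/5⌋ + 88 + ⌊88/4⌋ + ⌊20/4⌋ - 2×20) mod 7
= (28 + 20 + 88 + 22 + 5 - 40) mod 7
= 123 mod 7 = 4
h=4 → Wednesday


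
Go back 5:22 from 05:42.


Start: 342 minutes from midnight
Subtract: 322 minutes
Remaining: 342 - 322 = 20
Hours: 0, Minutes: 20

00:20


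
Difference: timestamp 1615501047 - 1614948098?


Difference = 1615501047 - 1614948098 = 552949 seconds
In hours: 552949 / 3600 ≈ 153.6
In days: 552949 / 86400 ≈ 6.40

552949 seconds (153.6 hours / 6.40 days)


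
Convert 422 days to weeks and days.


Weeks: 422 ÷ 7 = 60 remainder 2

60 weeks 2 days


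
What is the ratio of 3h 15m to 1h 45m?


Duration 1: 195 minutes
Duration 2: 105 minutes
Ratio = 195:105
GCD = 15
Simplified = 13:7
As a decimal: 13/7 ≈ 1.86

13:7 (1.86)


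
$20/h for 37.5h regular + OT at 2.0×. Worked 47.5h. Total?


$1150.00

Regular: 37.5h × $20 = $750.00
Overtime: 47.5 - 37.5 = 10.0h
OT pay: 10.0h × $20 × 2.0 = $400.00
Total = $750.00 + $400.00 = $1150.00


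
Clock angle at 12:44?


Hour hand (12 ≡ 0 on the dial): 0×30 + 44×0.5 = 22.0°
Minute hand = 44×6 = 264°
Difference = |22.0 - 264| = 242.0°
Since > 180°: 360 - 242.0 = 118.0°

118.0°


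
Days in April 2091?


Month: April (month 4)
April has 30 days

30 days


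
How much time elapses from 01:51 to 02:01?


End time in minutes: 2×60 + 1 = 121
Start time in minutes: 1×60 + 51 = 111
Difference = 121 - 111 = 10 minutes
= 0 hours 10 minutes

0h 10m


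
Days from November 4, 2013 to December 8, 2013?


34 days

From November 4, 2013 to December 8, 2013
Rest of November 2013: 30 - 4 = 26
Days into December 2013: 8
Total = 26 + 8 = 34 days


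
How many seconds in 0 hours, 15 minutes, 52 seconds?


Hours: 0 × 3600 = 0
Minutes: 15 × 60 = 900
Seconds: 52
Total = 0 + 900 + 52 = 952

952 seconds


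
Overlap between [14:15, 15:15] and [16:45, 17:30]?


0 minutes

Meeting A: 855-915 (in minutes from midnight)
Meeting B: 1005-1050
Overlap start = max(855, 1005) = 1005
Overlap end = min(915, 1050) = 915
Overlap = max(0, 915 - 1005) = 0 min


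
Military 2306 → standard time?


Hour: 23
23 - 12 = 11 → PM

11:06 PM


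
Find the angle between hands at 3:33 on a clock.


91.5°

Hour hand = 3×30 + 33×0.5 = 106.5°
Minute hand = 33×6 = 198°
Difference = |106.5 - 198| = 91.5°


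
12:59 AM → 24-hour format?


00:59

Input: 12:59 AM
12 AM → 00 (midnight)


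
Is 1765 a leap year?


No

Rules: divisible by 4 AND (not by 100 OR by 400)
1765 ÷ 4 = 441 remainder 1 → not divisible by 4
Not divisible by 4 → not a leap year


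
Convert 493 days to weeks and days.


Weeks: 493 ÷ 7 = 70 remainder 3

70 weeks 3 days


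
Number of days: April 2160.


30 days

Month: April (month 4)
April has 30 days


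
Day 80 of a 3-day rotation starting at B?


Shifts: A, B, C
Start: B (index 1)
Day 80: (1 + 80 - 1) mod 3
= 80 mod 3
= 2
Index 2 → shift C

Shift C


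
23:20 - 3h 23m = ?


Start: 1400 minutes from midnight
Subtract: 203 minutes
Remaining: 1400 - 203 = 1197
Hours: 19, Minutes: 57

19:57


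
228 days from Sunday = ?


Start: Sunday (index 6)
(6 + 228) mod 7
= 234 mod 7
= 3
Index 3 → Thursday

Thursday


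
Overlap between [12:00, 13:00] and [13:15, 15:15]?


Meeting A: 720-780 (in minutes from midnight)
Meeting B: 795-915
Overlap start = max(720, 795) = 795
Overlap end = min(780, 915) = 780
Overlap = max(0, 780 - 795) = 0 min

0 minutes


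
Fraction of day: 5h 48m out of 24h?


0.2417 (24.17%)

Total minutes: 5×60 + 48 = 348
Day = 24×60 = 1440 minutes
Fraction = 348/1440 ≈ 0.2417
As a percentage: 348/1440 × 100 ≈ 24.17%


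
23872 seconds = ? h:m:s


Hours: 23872 ÷ 3600 = 6 remainder 2272
Minutes: 2272 ÷ 60 = 37 remainder 52
Seconds: 52

6h 37m 52s


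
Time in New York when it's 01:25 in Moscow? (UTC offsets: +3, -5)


Time difference = UTC-5 - UTC+3 = -8 hours
New hour = (1 -8) mod 24
= -7 mod 24 = 17
Minutes unchanged → 17:25; -7 < 0 → previous day

17:25 (previous day)


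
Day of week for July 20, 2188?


Zeller's congruence:
q=20, m=7, k=88, j=21
h = (20 + ⌊13×8/5⌋ + 88 + ⌊88/4⌋ + ⌊21/4⌋ - 2×21) mod 7
= (20 + 20 + 88 + 22 + 5 - 42) mod 7
= 113 mod 7 = 1
h=1 → Sunday

Sunday


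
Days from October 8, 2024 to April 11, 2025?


185 days

From October 8, 2024 to April 11, 2025
Rest of October 2024: 31 - 8 = 23
Full months: November 30, December 31, January 31, February 2025 28, March 31
Days into April 2025: 11
Total = 23 + 30 + 31 + 31 + 28 + 31 + 11 = 185 days


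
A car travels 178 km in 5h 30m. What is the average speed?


Distance: 178 km
Time: 5h 30m = 330 min = 330/60 = 11/2 hours
Speed = 178 ÷ (11/2) = 178 × 2 / 11 = 356/11 ≈ 32.4 km/h

32.4 km/h


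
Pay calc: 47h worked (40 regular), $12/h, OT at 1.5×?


Regular: 40h × $12 = $480.00
Overtime: 47 - 40 = 7h
OT pay: 7h × $12 × 1.5 = $126.00
Total = $480.00 + $126.00 = $606.00

$606.00


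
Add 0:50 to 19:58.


20:48

Start: 1198 minutes from midnight
Add: 50 minutes
Total: 1248 minutes
Hours: 1248 ÷ 60 = 20 remainder 48


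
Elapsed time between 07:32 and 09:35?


End time in minutes: 9×60 + 35 = 575
Start time in minutes: 7×60 + 32 = 452
Difference = 575 - 452 = 123 minutes
= 2 hours 3 minutes

2h 3m


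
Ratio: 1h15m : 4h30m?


5:18 (0.28)

Duration 1: 75 minutes
Duration 2: 270 minutes
Ratio = 75:270
GCD = 15
Simplified = 5:18
As a decimal: 5/18 ≈ 0.28


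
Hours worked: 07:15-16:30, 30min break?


Total time = (16×60+30) - (7×60+15)
= 990 - 435 = 555 min
Minus break: 555 - 30 = 525 min
= 8h 45m

8h 45m (525 minutes)


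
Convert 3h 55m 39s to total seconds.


Hours: 3 × 3600 = 10800
Minutes: 55 × 60 = 3300
Seconds: 39
Total = 10800 + 3300 + 39 = 14139

14139 seconds


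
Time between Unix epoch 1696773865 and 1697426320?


652455 seconds (181.2 hours / 7.55 days)

Difference = 1697426320 - 1696773865 = 652455 seconds
In hours: 652455 / 3600 ≈ 181.2
In days: 652455 / 86400 ≈ 7.55


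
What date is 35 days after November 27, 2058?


Start: November 27, 2058
Add 35 days
November 27 → December 1: 30 - 27 + 1 = 4 days (35 - 4 = 31 left)
December 1 → January 1: 31 - 1 + 1 = 31 days (31 - 31 = 0 left)
Land exactly on January 1, 2059

January 1, 2059


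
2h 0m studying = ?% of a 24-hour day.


8.3%

Time: 120 minutes
Day: 1440 minutes
Percentage = (120/1440) × 100 ≈ 8.3%


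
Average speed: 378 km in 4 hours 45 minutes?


79.6 km/h

Distance: 378 km
Time: 4h 45m = 285 min = 285/60 = 19/4 hours
Speed = 378 ÷ (19/4) = 378 × 4 / 19 = 1512/19 ≈ 79.6 km/h


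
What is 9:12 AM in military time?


Input: 9:12 AM
AM hour stays: 9

09:12


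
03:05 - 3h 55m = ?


23:10

Start: 185 minutes from midnight
Subtract: 235 minutes
Remaining: 185 - 235 = -50
Negative → add 24×60 = 1390
Hours: 23, Minutes: 10


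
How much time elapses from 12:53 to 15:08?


End time in minutes: 15×60 + 8 = 908
Start time in minutes: 12×60 + 53 = 773
Difference = 908 - 773 = 135 minutes
= 2 hours 15 minutes

2h 15m


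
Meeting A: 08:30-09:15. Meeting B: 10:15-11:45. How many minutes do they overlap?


Meeting A: 510-555 (in minutes from midnight)
Meeting B: 615-705
Overlap start = max(510, 615) = 615
Overlap end = min(555, 705) = 555
Overlap = max(0, 555 - 615) = 0 min

0 minutes


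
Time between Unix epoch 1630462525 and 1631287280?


824755 seconds (229.1 hours / 9.55 days)

Difference = 1631287280 - 1630462525 = 824755 seconds
In hours: 824755 / 3600 ≈ 229.1
In days: 824755 / 86400 ≈ 9.55


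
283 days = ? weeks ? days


40 weeks 3 days

Weeks: 283 ÷ 7 = 40 remainder 3


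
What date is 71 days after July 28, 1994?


Start: July 28, 1994
Add 71 days
July 28 → August 1: 31 - 28 + 1 = 4 days (71 - 4 = 67 left)
August 1 → September 1: 31 - 1 + 1 = 31 days (67 - 31 = 36 left)
September 1 → October 1: 30 - 1 + 1 = 30 days (36 - 30 = 6 left)
October 1 + 6 = October 7, 1994

October 7, 1994


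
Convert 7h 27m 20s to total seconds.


Hours: 7 × 3600 = 25200
Minutes: 27 × 60 = 1620
Seconds: 20
Total = 25200 + 1620 + 20 = 26840

26840 seconds


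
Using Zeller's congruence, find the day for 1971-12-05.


Sunday

Zeller's congruence:
q=5, m=12, k=71, j=19
h = (5 + ⌊13×13/5⌋ + 71 + ⌊71/4⌋ + ⌊19/4⌋ - 2×19) mod 7
= (5 + 33 + 71 + 17 + 4 - 38) mod 7
= 92 mod 7 = 1
h=1 → Sunday


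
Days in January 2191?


Month: January (month 1)
January has 31 days

31 days


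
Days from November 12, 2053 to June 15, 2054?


From November 12, 2053 to June 15, 2054
Rest of November 2053: 30 - 12 = 18
Full months: December 31, January 31, February 2054 28, March 31, April 30, May 31
Days into June 2054: 15
Total = 18 + 31 + 31 + 28 + 31 + 30 + 31 + 15 = 215 days

215 days


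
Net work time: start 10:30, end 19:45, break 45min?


Total time = (19×60+45) - (10×60+30)
= 1185 - 630 = 555 min
Minus break: 555 - 45 = 510 min
= 8h 30m

8h 30m (510 minutes)


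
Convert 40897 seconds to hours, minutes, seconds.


11h 21m 37s

Hours: 40897 ÷ 3600 = 11 remainder 1297
Minutes: 1297 ÷ 60 = 21 remainder 37
Seconds: 37


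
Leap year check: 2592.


Yes

Rules: divisible by 4 AND (not by 100 OR by 400)
2592 ÷ 4 = 648 exactly → divisible by 4
2592 ÷ 100 = 25 remainder 92 → not divisible by 100
Divisible by 4 but not by 100 → leap year


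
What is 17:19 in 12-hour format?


Hour: 17
17 - 12 = 5 → PM

5:19 PM


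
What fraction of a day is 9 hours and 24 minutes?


0.3917 (39.17%)

Total minutes: 9×60 + 24 = 564
Day = 24×60 = 1440 minutes
Fraction = 564/1440 ≈ 0.3917
As a percentage: 564/1440 × 100 ≈ 39.17%


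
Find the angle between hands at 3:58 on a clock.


131.0°

Hour hand = 3×30 + 58×0.5 = 119.0°
Minute hand = 58×6 = 348°
Difference = |119.0 - 348| = 229.0°
Since > 180°: 360 - 229.0 = 131.0°


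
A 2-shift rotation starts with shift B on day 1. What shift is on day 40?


Shifts: A, B
Start: B (index 1)
Day 40: (1 + 40 - 1) mod 2
= 40 mod 2
= 0
Index 0 → shift A

Shift A


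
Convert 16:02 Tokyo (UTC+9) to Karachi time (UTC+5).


12:02

Time difference = UTC+5 - UTC+9 = -4 hours
New hour = (16 -4) mod 24
= 12 mod 24 = 12
Minutes unchanged → 12:02


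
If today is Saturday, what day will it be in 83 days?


Friday

Start: Saturday (index 5)
(5 + 83) mod 7
= 88 mod 7
= 4
Index 4 → Friday


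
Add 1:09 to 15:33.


16:42

Start: 933 minutes from midnight
Add: 69 minutes
Total: 1002 minutes
Hours: 1002 ÷ 60 = 16 remainder 42


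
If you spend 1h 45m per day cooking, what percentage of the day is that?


7.3%

Time: 105 minutes
Day: 1440 minutes
Percentage = (105/1440) × 100 ≈ 7.3%


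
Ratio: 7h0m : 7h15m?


Duration 1: 420 minutes
Duration 2: 435 minutes
Ratio = 420:435
GCD = 15
Simplified = 28:29
As a decimal: 28/29 ≈ 0.97

28:29 (0.97)


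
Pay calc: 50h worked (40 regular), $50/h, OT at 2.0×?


$3000.00

Regular: 40h × $50 = $2000.00
Overtime: 50 - 40 = 10h
OT pay: 10h × $50 × 2.0 = $1000.00
Total = $2000.00 + $1000.00 = $3000.00


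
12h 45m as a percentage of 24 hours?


Total minutes: 12×60 + 45 = 765
Day = 24×60 = 1440 minutes
Fraction = 765/1440 ≈ 0.5313
As a percentage: 765/1440 × 100 ≈ 53.13%

0.5313 (53.13%)


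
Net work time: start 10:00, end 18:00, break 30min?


Total time = (18×60+0) - (10×60+0)
= 1080 - 600 = 480 min
Minus break: 480 - 30 = 450 min
= 7h 30m

7h 30m (450 minutes)


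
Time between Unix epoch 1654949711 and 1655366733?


Difference = 1655366733 - 1654949711 = 417022 seconds
In hours: 417022 / 3600 ≈ 115.8
In days: 417022 / 86400 ≈ 4.83

417022 seconds (115.8 hours / 4.83 days)


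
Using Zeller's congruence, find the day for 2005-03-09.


Wednesday

Zeller's congruence:
q=9, m=3, k=5, j=20
h = (9 + ⌊13×4/5⌋ + 5 + ⌊5/4⌋ + ⌊20/4⌋ - 2×20) mod 7
= (9 + 10 + 5 + 1 + 5 - 40) mod 7
= -10 mod 7 = 4
h=4 → Wednesday


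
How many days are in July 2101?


Month: July (month 7)
July has 31 days

31 days


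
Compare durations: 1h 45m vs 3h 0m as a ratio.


Duration 1: 105 minutes
Duration 2: 180 minutes
Ratio = 105:180
GCD = 15
Simplified = 7:12
As a decimal: 7/12 ≈ 0.58

7:12 (0.58)


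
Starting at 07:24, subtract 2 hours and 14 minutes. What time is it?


Start: 444 minutes from midnight
Subtract: 134 minutes
Remaining: 444 - 134 = 310
Hours: 5, Minutes: 10

05:10


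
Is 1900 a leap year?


Rules: divisible by 4 AND (not by 100 OR by 400)
1900 ÷ 4 = 475 exactly → divisible by 4
1900 ÷ 100 = 19 exactly → divisible by 100
1900 ÷ 400 = 4 remainder 300 → not divisible by 400
Divisible by 100 but not by 400 → not a leap year

No


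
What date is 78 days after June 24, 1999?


September 10, 1999

Start: June 24, 1999
Add 78 days
June 24 → July 1: 30 - 24 + 1 = 7 days (78 - 7 = 71 left)
July 1 → August 1: 31 - 1 + 1 = 31 days (71 - 31 = 40 left)
August 1 → September 1: 31 - 1 + 1 = 31 days (40 - 31 = 9 left)
September 1 + 9 = September 10, 1999


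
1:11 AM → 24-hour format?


Input: 1:11 AM
AM hour stays: 1

01:11


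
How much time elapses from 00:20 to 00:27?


0h 7m

End time in minutes: 0×60 + 27 = 27
Start time in minutes: 0×60 + 20 = 20
Difference = 27 - 20 = 7 minutes
= 0 hours 7 minutes


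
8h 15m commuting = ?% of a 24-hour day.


Time: 495 minutes
Day: 1440 minutes
Percentage = (495/1440) × 100 ≈ 34.4%

34.4%


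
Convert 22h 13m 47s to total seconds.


80027 seconds

Hours: 22 × 3600 = 79200
Minutes: 13 × 60 = 780
Seconds: 47
Total = 79200 + 780 + 47 = 80027


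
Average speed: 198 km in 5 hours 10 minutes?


38.3 km/h

Distance: 198 km
Time: 5h 10m = 310 min = 310/60 = 31/6 hours
Speed = 198 ÷ (31/6) = 198 × 6 / 31 = 1188/31 ≈ 38.3 km/h


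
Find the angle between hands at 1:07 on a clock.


Hour hand = 1×30 + 7×0.5 = 33.5°
Minute hand = 7×6 = 42°
Difference = |33.5 - 42| = 8.5°

8.5°


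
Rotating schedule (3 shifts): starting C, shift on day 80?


Shift A

Shifts: A, B, C
Start: C (index 2)
Day 80: (2 + 80 - 1) mod 3
= 81 mod 3
= 0
Index 0 → shift A


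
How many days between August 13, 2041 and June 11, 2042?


302 days

From August 13, 2041 to June 11, 2042
Rest of August 2041: 31 - 13 = 18
Full months: September 30, October 31, November 30, December 31, January 31, February 2042 28, March 31, April 30, May 31
Days into June 2042: 11
Total = 18 + 30 + 31 + 30 + 31 + 31 + 28 + 31 + 30 + 31 + 11 = 302 days


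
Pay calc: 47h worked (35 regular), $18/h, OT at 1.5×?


Regular: 35h × $18 = $630.00
Overtime: 47 - 35 = 12h
OT pay: 12h × $18 × 1.5 = $324.00
Total = $630.00 + $324.00 = $954.00

$954.00


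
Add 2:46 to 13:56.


Start: 836 minutes from midnight
Add: 166 minutes
Total: 1002 minutes
Hours: 1002 ÷ 60 = 16 remainder 42

16:42


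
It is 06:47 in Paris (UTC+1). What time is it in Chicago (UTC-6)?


23:47 (previous day)

Time difference = UTC-6 - UTC+1 = -7 hours
New hour = (6 -7) mod 24
= -1 mod 24 = 23
Minutes unchanged → 23:47; -1 < 0 → previous day


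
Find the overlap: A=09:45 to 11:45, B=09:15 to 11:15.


90 minutes

Meeting A: 585-705 (in minutes from midnight)
Meeting B: 555-675
Overlap start = max(585, 555) = 585
Overlap end = min(705, 675) = 675
Overlap = max(0, 675 - 585) = 90 min


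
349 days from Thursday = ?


Start: Thursday (index 3)
(3 + 349) mod 7
= 352 mod 7
= 2
Index 2 → Wednesday

Wednesday


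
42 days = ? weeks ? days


6 weeks 0 days

Weeks: 42 ÷ 7 = 6 remainder 0


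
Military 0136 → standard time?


1:36 AM

Hour: 1
1 < 12 → AM


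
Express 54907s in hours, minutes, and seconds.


15h 15m 7s

Hours: 54907 ÷ 3600 = 15 remainder 907
Minutes: 907 ÷ 60 = 15 remainder 7
Seconds: 7


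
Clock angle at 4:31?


50.5°

Hour hand = 4×30 + 31×0.5 = 135.5°
Minute hand = 31×6 = 186°
Difference = |135.5 - 186| = 50.5°


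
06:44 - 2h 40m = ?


Start: 404 minutes from midnight
Subtract: 160 minutes
Remaining: 404 - 160 = 244
Hours: 4, Minutes: 4

04:04


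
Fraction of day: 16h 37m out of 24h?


0.6924 (69.24%)

Total minutes: 16×60 + 37 = 997
Day = 24×60 = 1440 minutes
Fraction = 997/1440 ≈ 0.6924
As a percentage: 997/1440 × 100 ≈ 69.24%


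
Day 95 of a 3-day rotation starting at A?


Shift B

Shifts: A, B, C
Start: A (index 0)
Day 95: (0 + 95 - 1) mod 3
= 94 mod 3
= 1
Index 1 → shift B


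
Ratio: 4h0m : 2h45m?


16:11 (1.45)

Duration 1: 240 minutes
Duration 2: 165 minutes
Ratio = 240:165
GCD = 15
Simplified = 16:11
As a decimal: 16/11 ≈ 1.45


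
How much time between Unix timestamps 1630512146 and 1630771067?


Difference = 1630771067 - 1630512146 = 258921 seconds
In hours: 258921 / 3600 ≈ 71.9
In days: 258921 / 86400 ≈ 3.00

258921 seconds (71.9 hours / 3.00 days)


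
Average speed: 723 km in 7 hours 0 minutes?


Distance: 723 km
Time: 7 hours
Speed = 723 / 7 ≈ 103.3 km/h

103.3 km/h


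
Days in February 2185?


28 days

Month: February (month 2)
February: 28 or 29 (leap year)
2185 leap year? No


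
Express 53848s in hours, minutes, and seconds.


Hours: 53848 ÷ 3600 = 14 remainder 3448
Minutes: 3448 ÷ 60 = 57 remainder 28
Seconds: 28

14h 57m 28s


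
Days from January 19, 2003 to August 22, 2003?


215 days

From January 19, 2003 to August 22, 2003
Rest of January 2003: 31 - 19 = 12
Full months: February 2003 28, March 31, April 30, May 31, June 30, July 31
Days into August 2003: 22
Total = 12 + 28 + 31 + 30 + 31 + 30 + 31 + 22 = 215 days


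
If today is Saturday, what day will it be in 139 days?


Start: Saturday (index 5)
(5 + 139) mod 7
= 144 mod 7
= 4
Index 4 → Friday

Friday


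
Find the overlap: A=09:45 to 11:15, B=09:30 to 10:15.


Meeting A: 585-675 (in minutes from midnight)
Meeting B: 570-615
Overlap start = max(585, 570) = 585
Overlap end = min(675, 615) = 615
Overlap = max(0, 615 - 585) = 30 min

30 minutes


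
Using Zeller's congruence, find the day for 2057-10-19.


Zeller's congruence:
q=19, m=10, k=57, j=20
h = (19 + ⌊13×11/5⌋ + 57 + ⌊57/4⌋ + ⌊20/4⌋ - 2×20) mod 7
= (19 + 28 + 57 + 14 + 5 - 40) mod 7
= 83 mod 7 = 6
h=6 → Friday

Friday


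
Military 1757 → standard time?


5:57 PM

Hour: 17
17 - 12 = 5 → PM


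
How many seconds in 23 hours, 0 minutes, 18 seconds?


Hours: 23 × 3600 = 82800
Minutes: 0 × 60 = 0
Seconds: 18
Total = 82800 + 0 + 18 = 82818

82818 seconds


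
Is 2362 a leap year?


Rules: divisible by 4 AND (not by 100 OR by 400)
2362 ÷ 4 = 590 remainder 2 → not divisible by 4
Not divisible by 4 → not a leap year

No


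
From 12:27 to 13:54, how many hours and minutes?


End time in minutes: 13×60 + 54 = 834
Start time in minutes: 12×60 + 27 = 747
Difference = 834 - 747 = 87 minutes
= 1 hours 27 minutes

1h 27m


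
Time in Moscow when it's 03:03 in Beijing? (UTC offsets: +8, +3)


22:03 (previous day)

Time difference = UTC+3 - UTC+8 = -5 hours
New hour = (3 -5) mod 24
= -2 mod 24 = 22
Minutes unchanged → 22:03; -2 < 0 → previous day


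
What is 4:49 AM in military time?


04:49

Input: 4:49 AM
AM hour stays: 4


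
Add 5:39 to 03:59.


09:38

Start: 239 minutes from midnight
Add: 339 minutes
Total: 578 minutes
Hours: 578 ÷ 60 = 9 remainder 38


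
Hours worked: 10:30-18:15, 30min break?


Total time = (18×60+15) - (10×60+30)
= 1095 - 630 = 465 min
Minus break: 465 - 30 = 435 min
= 7h 15m

7h 15m (435 minutes)


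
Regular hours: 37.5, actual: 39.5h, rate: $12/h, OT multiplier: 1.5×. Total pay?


$486.00

Regular: 37.5h × $12 = $450.00
Overtime: 39.5 - 37.5 = 2.0h
OT pay: 2.0h × $12 × 1.5 = $36.00
Total = $450.00 + $36.00 = $486.00


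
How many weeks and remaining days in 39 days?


Weeks: 39 ÷ 7 = 5 remainder 4

5 weeks 4 days


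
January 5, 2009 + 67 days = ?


March 13, 2009

Start: January 5, 2009
Add 67 days
January 5 → February 1: 31 - 5 + 1 = 27 days (67 - 27 = 40 left)
February 1 → March 1: 28 - 1 + 1 = 28 days (40 - 28 = 12 left)
March 1 + 12 = March 13, 2009


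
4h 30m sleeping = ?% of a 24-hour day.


Time: 270 minutes
Day: 1440 minutes
Percentage = (270/1440) × 100 ≈ 18.8%

18.8%


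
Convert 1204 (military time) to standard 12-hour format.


Hour: 12
12 → 12 PM (noon)

12:04 PM


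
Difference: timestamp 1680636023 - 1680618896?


17127 seconds (4.8 hours / 0.20 days)

Difference = 1680636023 - 1680618896 = 17127 seconds
In hours: 17127 / 3600 ≈ 4.8
In days: 17127 / 86400 ≈ 0.20


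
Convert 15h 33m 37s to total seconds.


Hours: 15 × 3600 = 54000
Minutes: 33 × 60 = 1980
Seconds: 37
Total = 54000 + 1980 + 37 = 56017

56017 seconds


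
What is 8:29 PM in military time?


20:29

Input: 8:29 PM
PM: 8 + 12 = 20


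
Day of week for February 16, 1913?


Zeller's congruence:
q=16, m=14, k=12, j=19
h = (16 + ⌊13×15/5⌋ + 12 + ⌊12/4⌋ + ⌊19/4⌋ - 2×19) mod 7
= (16 + 39 + 12 + 3 + 4 - 38) mod 7
= 36 mod 7 = 1
h=1 → Sunday

Sunday


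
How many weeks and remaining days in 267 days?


38 weeks 1 days

Weeks: 267 ÷ 7 = 38 remainder 1


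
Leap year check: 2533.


Rules: divisible by 4 AND (not by 100 OR by 400)
2533 ÷ 4 = 633 remainder 1 → not divisible by 4
Not divisible by 4 → not a leap year

No


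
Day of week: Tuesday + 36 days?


Start: Tuesday (index 1)
(1 + 36) mod 7
= 37 mod 7
= 2
Index 2 → Wednesday

Wednesday


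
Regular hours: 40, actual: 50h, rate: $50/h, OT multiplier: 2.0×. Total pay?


Regular: 40h × $50 = $2000.00
Overtime: 50 - 40 = 10h
OT pay: 10h × $50 × 2.0 = $1000.00
Total = $2000.00 + $1000.00 = $3000.00

$3000.00
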